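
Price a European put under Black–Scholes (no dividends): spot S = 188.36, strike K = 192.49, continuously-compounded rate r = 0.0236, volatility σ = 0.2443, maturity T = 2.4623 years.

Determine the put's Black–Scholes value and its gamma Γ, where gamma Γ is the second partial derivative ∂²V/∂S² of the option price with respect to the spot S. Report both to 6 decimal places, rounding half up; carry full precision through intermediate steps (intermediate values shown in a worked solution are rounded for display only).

σ√T = 0.2443·√2.4623 = 0.383349
d₁ = (ln(S/K) + (r+σ²/2)T) / (σ√T) = (ln(188.36/192.49) + (0.0236+0.2443²/2)·2.4623) / 0.383349 = (-0.021689 + 0.131588) / 0.383349 = 0.286682
d₂ = d₁ − σ√T = 0.286682 − 0.383349 = -0.096667
e^{−rT} = e^{−0.0236·2.4623} = 0.943546
N(−d₁) = 0.387178,  N(−d₂) = 0.538504
Put price V = K·e^{−rT}·N(−d₂) − S·N(−d₁) = 97.804865 − 72.928824 = 24.876041
φ(d₁) = (1/√(2π))·e^{−d₁²/2} = 0.382881
Γ = φ(d₁) / (S·σ·√T) = 0.005303

price = 24.876041
Γ = 0.005303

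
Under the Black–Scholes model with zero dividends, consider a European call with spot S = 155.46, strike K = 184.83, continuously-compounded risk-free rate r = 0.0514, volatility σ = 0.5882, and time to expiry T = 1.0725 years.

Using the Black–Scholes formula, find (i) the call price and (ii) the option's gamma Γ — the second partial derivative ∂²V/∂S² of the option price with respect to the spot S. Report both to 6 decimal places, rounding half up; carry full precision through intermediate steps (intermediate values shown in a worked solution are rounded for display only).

price = 30.517657
Γ = 0.004187

σ√T = 0.5882·√1.0725 = 0.609149
d₁ = (ln(S/K) + (r+σ²/2)T) / (σ√T) = (ln(155.46/184.83) + (0.0514+0.5882²/2)·1.0725) / 0.609149 = (-0.173048 + 0.240658) / 0.609149 = 0.110991
d₂ = d₁ − σ√T = 0.110991 − 0.609149 = -0.498159
e^{−rT} = e^{−0.0514·1.0725} = 0.946365
N(d₁) = 0.544188,  N(d₂) = 0.309186
Call price V = S·N(d₁) − K·e^{−rT}·N(d₂) = 84.599483 − 54.081826 = 30.517657
φ(d₁) = (1/√(2π))·e^{−d₁²/2} = 0.396493
Γ = φ(d₁) / (S·σ·√T) = 0.004187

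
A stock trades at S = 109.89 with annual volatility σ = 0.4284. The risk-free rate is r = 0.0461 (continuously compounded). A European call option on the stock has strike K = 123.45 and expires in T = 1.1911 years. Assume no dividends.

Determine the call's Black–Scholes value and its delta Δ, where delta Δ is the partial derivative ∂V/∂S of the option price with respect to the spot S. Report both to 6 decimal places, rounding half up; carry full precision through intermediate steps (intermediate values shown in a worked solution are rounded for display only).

σ√T = 0.4284·√1.1911 = 0.467545
d₁ = (ln(S/K) + (r+σ²/2)T) / (σ√T) = (ln(109.89/123.45) + (0.0461+0.4284²/2)·1.1911) / 0.467545 = (-0.116356 + 0.164209) / 0.467545 = 0.102349
d₂ = d₁ − σ√T = 0.102349 − 0.467545 = -0.365197
e^{−rT} = e^{−0.0461·1.1911} = 0.946571
N(d₁) = 0.540760,  N(d₂) = 0.357482
Call price V = S·N(d₁) − K·e^{−rT}·N(d₂) = 59.424118 − 41.773293 = 17.650825
Δ = N(d₁) = 0.540760

price = 17.650825
Δ = 0.540760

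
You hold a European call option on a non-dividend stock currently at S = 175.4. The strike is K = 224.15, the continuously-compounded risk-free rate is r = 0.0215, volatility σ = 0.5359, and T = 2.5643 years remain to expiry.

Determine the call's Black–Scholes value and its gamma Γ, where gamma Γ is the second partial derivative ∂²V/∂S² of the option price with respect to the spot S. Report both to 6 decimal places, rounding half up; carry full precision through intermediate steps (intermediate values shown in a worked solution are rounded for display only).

price = 47.465369
Γ = 0.002594

σ√T = 0.5359·√2.5643 = 0.858160
d₁ = (ln(S/K) + (r+σ²/2)T) / (σ√T) = (ln(175.4/224.15) + (0.0215+0.5359²/2)·2.5643) / 0.858160 = (-0.245246 + 0.423352) / 0.858160 = 0.207543
d₂ = d₁ − σ√T = 0.207543 − 0.858160 = -0.650617
e^{−rT} = e^{−0.0215·2.5643} = 0.946360
N(d₁) = 0.582207,  N(d₂) = 0.257647
Call price V = S·N(d₁) − K·e^{−rT}·N(d₂) = 102.119134 − 54.653766 = 47.465369
φ(d₁) = (1/√(2π))·e^{−d₁²/2} = 0.390442
Γ = φ(d₁) / (S·σ·√T) = 0.002594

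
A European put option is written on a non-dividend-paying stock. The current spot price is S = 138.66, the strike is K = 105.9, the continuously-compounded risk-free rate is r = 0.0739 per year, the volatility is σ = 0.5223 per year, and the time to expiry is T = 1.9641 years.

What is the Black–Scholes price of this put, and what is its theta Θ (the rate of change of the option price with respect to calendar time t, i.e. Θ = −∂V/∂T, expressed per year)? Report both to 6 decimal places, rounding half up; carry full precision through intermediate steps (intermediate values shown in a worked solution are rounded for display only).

σ√T = 0.5223·√1.9641 = 0.731984
d₁ = (ln(S/K) + (r+σ²/2)T) / (σ√T) = (ln(138.66/105.9) + (0.0739+0.5223²/2)·1.9641) / 0.731984 = (0.269530 + 0.413048) / 0.731984 = 0.932502
d₂ = d₁ − σ√T = 0.932502 − 0.731984 = 0.200518
e^{−rT} = e^{−0.0739·1.9641} = 0.864895
N(−d₁) = 0.175538,  N(−d₂) = 0.420538
Put price V = K·e^{−rT}·N(−d₂) − S·N(−d₁) = 38.518059 − 24.340165 = 14.177895
φ(d₁) = (1/√(2π))·e^{−d₁²/2} = 0.258278
Θ = −S·φ(d₁)·σ/(2√T) + r·K·e^{−rT}·N(−d₂) = −6.673394 + 2.846485 = -3.826910

price = 14.177895
Θ = -3.826910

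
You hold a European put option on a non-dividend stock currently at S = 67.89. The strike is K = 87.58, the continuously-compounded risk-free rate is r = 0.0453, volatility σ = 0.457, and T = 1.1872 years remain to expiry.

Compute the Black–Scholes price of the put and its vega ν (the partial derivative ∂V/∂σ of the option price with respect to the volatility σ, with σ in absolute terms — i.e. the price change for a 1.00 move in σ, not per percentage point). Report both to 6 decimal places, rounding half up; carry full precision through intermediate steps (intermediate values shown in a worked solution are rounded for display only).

σ√T = 0.457·√1.1872 = 0.497941
d₁ = (ln(S/K) + (r+σ²/2)T) / (σ√T) = (ln(67.89/87.58) + (0.0453+0.457²/2)·1.1872) / 0.497941 = (-0.254664 + 0.177753) / 0.497941 = -0.154458
d₂ = d₁ − σ√T = -0.154458 − 0.497941 = -0.652399
e^{−rT} = e^{−0.0453·1.1872} = 0.947640
N(−d₁) = 0.561376,  N(−d₂) = 0.742928
Put price V = K·e^{−rT}·N(−d₂) − S·N(−d₁) = 61.658839 − 38.111794 = 23.547045
φ(d₁) = (1/√(2π))·e^{−d₁²/2} = 0.394212
ν = S·φ(d₁)·√T = 29.160655

price = 23.547045
ν = 29.160655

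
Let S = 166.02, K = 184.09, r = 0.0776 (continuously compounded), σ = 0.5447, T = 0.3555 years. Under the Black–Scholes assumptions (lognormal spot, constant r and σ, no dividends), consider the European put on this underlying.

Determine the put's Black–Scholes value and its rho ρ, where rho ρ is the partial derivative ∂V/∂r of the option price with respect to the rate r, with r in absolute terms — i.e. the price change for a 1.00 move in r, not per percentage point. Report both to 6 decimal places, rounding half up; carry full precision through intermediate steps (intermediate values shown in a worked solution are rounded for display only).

price = 29.385858
ρ = -41.622209

σ√T = 0.5447·√0.3555 = 0.324771
d₁ = (ln(S/K) + (r+σ²/2)T) / (σ√T) = (ln(166.02/184.09) + (0.0776+0.5447²/2)·0.3555) / 0.324771 = (-0.103317 + 0.080325) / 0.324771 = -0.070793
d₂ = d₁ − σ√T = -0.070793 − 0.324771 = -0.395564
e^{−rT} = e^{−0.0776·0.3555} = 0.972790
N(−d₁) = 0.528219,  N(−d₂) = 0.653787
Put price V = K·e^{−rT}·N(−d₂) − S·N(−d₁) = 117.080757 − 87.694899 = 29.385858
ρ = −K·T·e^{−rT}·N(−d₂) = -41.622209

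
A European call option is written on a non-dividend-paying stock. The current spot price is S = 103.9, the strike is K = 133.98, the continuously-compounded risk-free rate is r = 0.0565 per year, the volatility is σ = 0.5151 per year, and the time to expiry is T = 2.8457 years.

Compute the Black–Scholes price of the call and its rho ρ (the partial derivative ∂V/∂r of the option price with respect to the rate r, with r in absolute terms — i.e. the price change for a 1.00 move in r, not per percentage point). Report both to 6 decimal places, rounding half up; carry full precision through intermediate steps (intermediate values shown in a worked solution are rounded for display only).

σ√T = 0.5151·√2.8457 = 0.868933
d₁ = (ln(S/K) + (r+σ²/2)T) / (σ√T) = (ln(103.9/133.98) + (0.0565+0.5151²/2)·2.8457) / 0.868933 = (-0.254262 + 0.538304) / 0.868933 = 0.326887
d₂ = d₁ − σ√T = 0.326887 − 0.868933 = -0.542046
e^{−rT} = e^{−0.0565·2.8457} = 0.851478
N(d₁) = 0.628123,  N(d₂) = 0.293893
Call price V = S·N(d₁) − K·e^{−rT}·N(d₂) = 65.261995 − 33.527642 = 31.734353
ρ = K·T·e^{−rT}·N(d₂) = 95.409611

price = 31.734353
ρ = 95.409611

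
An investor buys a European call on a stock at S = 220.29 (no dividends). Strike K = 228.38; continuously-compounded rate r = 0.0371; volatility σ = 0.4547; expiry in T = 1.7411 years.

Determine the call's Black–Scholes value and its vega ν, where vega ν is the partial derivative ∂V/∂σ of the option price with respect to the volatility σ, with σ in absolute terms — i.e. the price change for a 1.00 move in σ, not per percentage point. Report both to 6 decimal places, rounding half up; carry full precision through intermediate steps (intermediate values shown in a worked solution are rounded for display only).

price = 54.371276
ν = 109.166366

σ√T = 0.4547·√1.7411 = 0.599980
d₁ = (ln(S/K) + (r+σ²/2)T) / (σ√T) = (ln(220.29/228.38) + (0.0371+0.4547²/2)·1.7411) / 0.599980 = (-0.036066 + 0.244583) / 0.599980 = 0.347540
d₂ = d₁ − σ√T = 0.347540 − 0.599980 = -0.252441
e^{−rT} = e^{−0.0371·1.7411} = 0.937447
N(d₁) = 0.635907,  N(d₂) = 0.400350
Call price V = S·N(d₁) − K·e^{−rT}·N(d₂) = 140.083951 − 85.712676 = 54.371276
φ(d₁) = (1/√(2π))·e^{−d₁²/2} = 0.375562
ν = S·φ(d₁)·√T = 109.166366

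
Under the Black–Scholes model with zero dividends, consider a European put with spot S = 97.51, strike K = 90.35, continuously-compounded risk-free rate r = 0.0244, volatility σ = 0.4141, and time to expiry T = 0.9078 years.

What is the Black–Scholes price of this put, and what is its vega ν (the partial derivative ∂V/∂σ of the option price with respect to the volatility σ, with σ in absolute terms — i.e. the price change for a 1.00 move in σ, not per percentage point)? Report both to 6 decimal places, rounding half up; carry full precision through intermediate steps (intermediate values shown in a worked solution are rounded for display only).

σ√T = 0.4141·√0.9078 = 0.394548
d₁ = (ln(S/K) + (r+σ²/2)T) / (σ√T) = (ln(97.51/90.35) + (0.0244+0.4141²/2)·0.9078) / 0.394548 = (0.076264 + 0.099985) / 0.394548 = 0.446709
d₂ = d₁ − σ√T = 0.446709 − 0.394548 = 0.052161
e^{−rT} = e^{−0.0244·0.9078} = 0.978093
N(−d₁) = 0.327542,  N(−d₂) = 0.479200
Put price V = K·e^{−rT}·N(−d₂) − S·N(−d₁) = 42.347270 − 31.938666 = 10.408604
φ(d₁) = (1/√(2π))·e^{−d₁²/2} = 0.361059
ν = S·φ(d₁)·√T = 33.544610

price = 10.408604
ν = 33.544610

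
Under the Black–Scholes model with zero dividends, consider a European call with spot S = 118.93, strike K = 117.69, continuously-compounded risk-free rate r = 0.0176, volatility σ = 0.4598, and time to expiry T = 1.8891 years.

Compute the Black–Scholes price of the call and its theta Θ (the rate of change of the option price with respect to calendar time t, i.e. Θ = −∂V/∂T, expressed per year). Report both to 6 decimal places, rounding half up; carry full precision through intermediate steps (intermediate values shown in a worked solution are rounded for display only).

price = 31.473137
Θ = -8.175314

σ√T = 0.4598·√1.8891 = 0.631970
d₁ = (ln(S/K) + (r+σ²/2)T) / (σ√T) = (ln(118.93/117.69) + (0.0176+0.4598²/2)·1.8891) / 0.631970 = (0.010481 + 0.232941) / 0.631970 = 0.385180
d₂ = d₁ − σ√T = 0.385180 − 0.631970 = -0.246790
e^{−rT} = e^{−0.0176·1.8891} = 0.967298
N(d₁) = 0.649948,  N(d₂) = 0.402535
Call price V = S·N(d₁) − K·e^{−rT}·N(d₂) = 77.298314 − 45.825177 = 31.473137
φ(d₁) = (1/√(2π))·e^{−d₁²/2} = 0.370419
Θ = −S·φ(d₁)·σ/(2√T) − r·K·e^{−rT}·N(d₂) = −7.368791 − 0.806523 = -8.175314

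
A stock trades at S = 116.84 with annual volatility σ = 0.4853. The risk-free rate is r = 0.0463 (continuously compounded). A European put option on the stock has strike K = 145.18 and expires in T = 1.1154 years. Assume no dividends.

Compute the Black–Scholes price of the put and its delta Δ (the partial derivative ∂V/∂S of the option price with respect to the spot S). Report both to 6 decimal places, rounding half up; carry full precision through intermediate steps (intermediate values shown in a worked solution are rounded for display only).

price = 37.574209
Δ = -0.526584

σ√T = 0.4853·√1.1154 = 0.512537
d₁ = (ln(S/K) + (r+σ²/2)T) / (σ√T) = (ln(116.84/145.18) + (0.0463+0.4853²/2)·1.1154) / 0.512537 = (-0.217169 + 0.182990) / 0.512537 = -0.066685
d₂ = d₁ − σ√T = -0.066685 − 0.512537 = -0.579222
e^{−rT} = e^{−0.0463·1.1154} = 0.949668
N(−d₁) = 0.526584,  N(−d₂) = 0.718780
Put price V = K·e^{−rT}·N(−d₂) − S·N(−d₁) = 99.100253 − 61.526044 = 37.574209
Δ = −N(−d₁) = -0.526584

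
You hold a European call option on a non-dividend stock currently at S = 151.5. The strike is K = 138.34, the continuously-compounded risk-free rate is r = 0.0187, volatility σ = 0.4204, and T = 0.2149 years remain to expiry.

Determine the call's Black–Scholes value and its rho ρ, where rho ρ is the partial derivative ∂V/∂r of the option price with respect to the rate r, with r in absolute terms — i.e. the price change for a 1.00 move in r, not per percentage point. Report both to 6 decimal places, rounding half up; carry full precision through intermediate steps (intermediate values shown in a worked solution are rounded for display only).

price = 19.385239
ρ = 19.291841

σ√T = 0.4204·√0.2149 = 0.194886
d₁ = (ln(S/K) + (r+σ²/2)T) / (σ√T) = (ln(151.5/138.34) + (0.0187+0.4204²/2)·0.2149) / 0.194886 = (0.090871 + 0.023009) / 0.194886 = 0.584342
d₂ = d₁ − σ√T = 0.584342 − 0.194886 = 0.389456
e^{−rT} = e^{−0.0187·0.2149} = 0.995989
N(d₁) = 0.720505,  N(d₂) = 0.651531
Call price V = S·N(d₁) − K·e^{−rT}·N(d₂) = 109.156486 − 89.771246 = 19.385239
ρ = K·T·e^{−rT}·N(d₂) = 19.291841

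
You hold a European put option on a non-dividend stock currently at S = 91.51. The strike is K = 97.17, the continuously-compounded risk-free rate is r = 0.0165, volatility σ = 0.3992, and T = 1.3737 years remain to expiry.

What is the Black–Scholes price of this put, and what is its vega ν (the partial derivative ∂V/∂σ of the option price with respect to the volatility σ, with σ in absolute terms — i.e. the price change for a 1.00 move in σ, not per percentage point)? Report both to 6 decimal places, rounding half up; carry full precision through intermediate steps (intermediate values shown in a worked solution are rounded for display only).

price = 19.043675
ν = 42.283098

σ√T = 0.3992·√1.3737 = 0.467882
d₁ = (ln(S/K) + (r+σ²/2)T) / (σ√T) = (ln(91.51/97.17) + (0.0165+0.3992²/2)·1.3737) / 0.467882 = (-0.060014 + 0.132123) / 0.467882 = 0.154118
d₂ = d₁ − σ√T = 0.154118 − 0.467882 = -0.313764
e^{−rT} = e^{−0.0165·1.3737} = 0.977589
N(−d₁) = 0.438758,  N(−d₂) = 0.623150
Put price V = K·e^{−rT}·N(−d₂) − S·N(−d₁) = 59.194446 − 40.150770 = 19.043675
φ(d₁) = (1/√(2π))·e^{−d₁²/2} = 0.394232
ν = S·φ(d₁)·√T = 42.283098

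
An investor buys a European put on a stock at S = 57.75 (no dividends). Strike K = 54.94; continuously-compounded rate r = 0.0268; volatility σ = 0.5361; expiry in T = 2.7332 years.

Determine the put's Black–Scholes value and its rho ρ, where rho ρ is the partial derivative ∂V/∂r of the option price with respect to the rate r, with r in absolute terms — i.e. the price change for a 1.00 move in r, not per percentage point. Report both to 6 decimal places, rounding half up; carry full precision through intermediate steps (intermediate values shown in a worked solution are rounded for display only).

price = 15.447607
ρ = -86.457819

σ√T = 0.5361·√2.7332 = 0.886302
d₁ = (ln(S/K) + (r+σ²/2)T) / (σ√T) = (ln(57.75/54.94) + (0.0268+0.5361²/2)·2.7332) / 0.886302 = (0.049882 + 0.466015) / 0.886302 = 0.582078
d₂ = d₁ − σ√T = 0.582078 − 0.886302 = -0.304224
e^{−rT} = e^{−0.0268·2.7332} = 0.929369
N(−d₁) = 0.280257,  N(−d₂) = 0.619521
Put price V = K·e^{−rT}·N(−d₂) − S·N(−d₁) = 31.632452 − 16.184846 = 15.447607
ρ = −K·T·e^{−rT}·N(−d₂) = -86.457819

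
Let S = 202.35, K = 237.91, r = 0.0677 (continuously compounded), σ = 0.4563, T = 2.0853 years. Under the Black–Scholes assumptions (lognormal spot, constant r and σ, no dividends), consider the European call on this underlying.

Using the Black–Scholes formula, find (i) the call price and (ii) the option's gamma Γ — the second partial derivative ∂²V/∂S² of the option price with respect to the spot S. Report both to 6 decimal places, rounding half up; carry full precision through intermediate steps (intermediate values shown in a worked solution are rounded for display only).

σ√T = 0.4563·√2.0853 = 0.658923
d₁ = (ln(S/K) + (r+σ²/2)T) / (σ√T) = (ln(202.35/237.91) + (0.0677+0.4563²/2)·2.0853) / 0.658923 = (-0.161894 + 0.358265) / 0.658923 = 0.298018
d₂ = d₁ − σ√T = 0.298018 − 0.658923 = -0.360905
e^{−rT} = e^{−0.0677·2.0853} = 0.868338
N(d₁) = 0.617155,  N(d₂) = 0.359085
Call price V = S·N(d₁) − K·e^{−rT}·N(d₂) = 124.881386 − 74.182050 = 50.699336
φ(d₁) = (1/√(2π))·e^{−d₁²/2} = 0.381614
Γ = φ(d₁) / (S·σ·√T) = 0.002862

price = 50.699336
Γ = 0.002862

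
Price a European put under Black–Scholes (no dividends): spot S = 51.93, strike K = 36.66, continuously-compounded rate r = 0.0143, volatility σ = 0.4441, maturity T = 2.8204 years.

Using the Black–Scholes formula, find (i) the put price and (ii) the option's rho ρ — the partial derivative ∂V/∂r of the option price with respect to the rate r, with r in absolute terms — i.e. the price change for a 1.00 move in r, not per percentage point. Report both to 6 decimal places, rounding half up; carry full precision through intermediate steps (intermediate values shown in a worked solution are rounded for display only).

σ√T = 0.4441·√2.8204 = 0.745824
d₁ = (ln(S/K) + (r+σ²/2)T) / (σ√T) = (ln(51.93/36.66) + (0.0143+0.4441²/2)·2.8204) / 0.745824 = (0.348210 + 0.318458) / 0.745824 = 0.893869
d₂ = d₁ − σ√T = 0.893869 − 0.745824 = 0.148045
e^{−rT} = e^{−0.0143·2.8204} = 0.960471
N(−d₁) = 0.185696,  N(−d₂) = 0.441153
Put price V = K·e^{−rT}·N(−d₂) − S·N(−d₁) = 15.533393 − 9.643194 = 5.890200
ρ = −K·T·e^{−rT}·N(−d₂) = -43.810383

price = 5.890200
ρ = -43.810383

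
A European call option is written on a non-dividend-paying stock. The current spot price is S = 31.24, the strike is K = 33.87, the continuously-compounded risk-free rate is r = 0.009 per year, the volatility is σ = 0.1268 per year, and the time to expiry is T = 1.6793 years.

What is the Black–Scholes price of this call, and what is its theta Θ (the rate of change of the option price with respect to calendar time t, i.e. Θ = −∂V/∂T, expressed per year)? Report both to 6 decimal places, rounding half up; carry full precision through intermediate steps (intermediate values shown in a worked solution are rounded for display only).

price = 1.220558
Θ = -0.674261

σ√T = 0.1268·√1.6793 = 0.164317
d₁ = (ln(S/K) + (r+σ²/2)T) / (σ√T) = (ln(31.24/33.87) + (0.009+0.1268²/2)·1.6793) / 0.164317 = (-0.080830 + 0.028614) / 0.164317 = -0.317779
d₂ = d₁ − σ√T = -0.317779 − 0.164317 = -0.482096
e^{−rT} = e^{−0.009·1.6793} = 0.985000
N(d₁) = 0.375326,  N(d₂) = 0.314869
Call price V = S·N(d₁) − K·e^{−rT}·N(d₂) = 11.725197 − 10.504639 = 1.220558
φ(d₁) = (1/√(2π))·e^{−d₁²/2} = 0.379299
Θ = −S·φ(d₁)·σ/(2√T) − r·K·e^{−rT}·N(d₂) = −0.579720 − 0.094542 = -0.674261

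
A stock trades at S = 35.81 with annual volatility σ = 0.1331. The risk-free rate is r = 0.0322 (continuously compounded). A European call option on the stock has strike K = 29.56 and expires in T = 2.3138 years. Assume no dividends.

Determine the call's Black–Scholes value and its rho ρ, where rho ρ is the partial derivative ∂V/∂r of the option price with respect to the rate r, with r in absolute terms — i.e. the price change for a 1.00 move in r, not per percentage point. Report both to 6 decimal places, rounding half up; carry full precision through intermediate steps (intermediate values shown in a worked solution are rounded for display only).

σ√T = 0.1331·√2.3138 = 0.202461
d₁ = (ln(S/K) + (r+σ²/2)T) / (σ√T) = (ln(35.81/29.56) + (0.0322+0.1331²/2)·2.3138) / 0.202461 = (0.191805 + 0.095000) / 0.202461 = 1.416593
d₂ = d₁ − σ√T = 1.416593 − 0.202461 = 1.214133
e^{−rT} = e^{−0.0322·2.3138} = 0.928203
N(d₁) = 0.921699,  N(d₂) = 0.887651
Call price V = S·N(d₁) − K·e^{−rT}·N(d₂) = 33.006044 − 24.355108 = 8.650936
ρ = K·T·e^{−rT}·N(d₂) = 56.352849

price = 8.650936
ρ = 56.352849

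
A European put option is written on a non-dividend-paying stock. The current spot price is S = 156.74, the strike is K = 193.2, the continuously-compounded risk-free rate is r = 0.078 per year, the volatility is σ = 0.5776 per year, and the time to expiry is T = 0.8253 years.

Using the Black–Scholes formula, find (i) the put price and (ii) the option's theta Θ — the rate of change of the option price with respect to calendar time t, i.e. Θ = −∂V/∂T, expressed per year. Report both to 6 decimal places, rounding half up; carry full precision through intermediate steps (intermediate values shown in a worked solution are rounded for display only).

price = 48.461983
Θ = -9.917729

σ√T = 0.5776·√0.8253 = 0.524727
d₁ = (ln(S/K) + (r+σ²/2)T) / (σ√T) = (ln(156.74/193.2) + (0.078+0.5776²/2)·0.8253) / 0.524727 = (-0.209138 + 0.202042) / 0.524727 = -0.013522
d₂ = d₁ − σ√T = -0.013522 − 0.524727 = -0.538248
e^{−rT} = e^{−0.078·0.8253} = 0.937655
N(−d₁) = 0.505394,  N(−d₂) = 0.704797
Put price V = K·e^{−rT}·N(−d₂) − S·N(−d₁) = 127.677463 − 79.215480 = 48.461983
φ(d₁) = (1/√(2π))·e^{−d₁²/2} = 0.398906
Θ = −S·φ(d₁)·σ/(2√T) + r·K·e^{−rT}·N(−d₂) = −19.876571 + 9.958842 = -9.917729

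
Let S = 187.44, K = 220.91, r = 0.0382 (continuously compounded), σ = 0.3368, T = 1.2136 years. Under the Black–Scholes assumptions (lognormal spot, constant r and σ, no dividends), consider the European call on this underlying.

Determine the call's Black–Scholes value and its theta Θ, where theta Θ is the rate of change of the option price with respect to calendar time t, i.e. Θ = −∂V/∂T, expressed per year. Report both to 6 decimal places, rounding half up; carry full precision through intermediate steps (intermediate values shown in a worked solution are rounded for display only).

σ√T = 0.3368·√1.2136 = 0.371031
d₁ = (ln(S/K) + (r+σ²/2)T) / (σ√T) = (ln(187.44/220.91) + (0.0382+0.3368²/2)·1.2136) / 0.371031 = (-0.164297 + 0.115191) / 0.371031 = -0.132348
d₂ = d₁ − σ√T = -0.132348 − 0.371031 = -0.503379
e^{−rT} = e^{−0.0382·1.2136} = 0.954699
N(d₁) = 0.447355,  N(d₂) = 0.307349
Call price V = S·N(d₁) − K·e^{−rT}·N(d₂) = 83.852133 − 64.820672 = 19.031461
φ(d₁) = (1/√(2π))·e^{−d₁²/2} = 0.395464
Θ = −S·φ(d₁)·σ/(2√T) − r·K·e^{−rT}·N(d₂) = −11.331127 − 2.476150 = -13.807276

price = 19.031461
Θ = -13.807276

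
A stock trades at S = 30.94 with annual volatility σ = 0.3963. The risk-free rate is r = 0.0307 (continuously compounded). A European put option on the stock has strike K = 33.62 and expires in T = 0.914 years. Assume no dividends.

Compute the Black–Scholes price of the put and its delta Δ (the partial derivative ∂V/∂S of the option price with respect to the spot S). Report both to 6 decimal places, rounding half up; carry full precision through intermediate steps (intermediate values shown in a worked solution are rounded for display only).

σ√T = 0.3963·√0.914 = 0.378876
d₁ = (ln(S/K) + (r+σ²/2)T) / (σ√T) = (ln(30.94/33.62) + (0.0307+0.3963²/2)·0.914) / 0.378876 = (-0.083071 + 0.099833) / 0.378876 = 0.044242
d₂ = d₁ − σ√T = 0.044242 − 0.378876 = -0.334635
e^{−rT} = e^{−0.0307·0.914} = 0.972330
N(−d₁) = 0.482356,  N(−d₂) = 0.631050
Put price V = K·e^{−rT}·N(−d₂) − S·N(−d₁) = 20.628849 − 14.924093 = 5.704756
Δ = −N(−d₁) = -0.482356

price = 5.704756
Δ = -0.482356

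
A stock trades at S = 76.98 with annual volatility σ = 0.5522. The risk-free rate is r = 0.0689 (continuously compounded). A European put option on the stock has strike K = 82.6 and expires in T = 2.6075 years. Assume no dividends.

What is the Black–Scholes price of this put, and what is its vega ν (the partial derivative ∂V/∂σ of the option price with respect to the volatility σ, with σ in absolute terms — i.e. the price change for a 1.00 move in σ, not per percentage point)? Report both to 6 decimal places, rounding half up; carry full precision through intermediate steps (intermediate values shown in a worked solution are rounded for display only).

σ√T = 0.5522·√2.6075 = 0.891679
d₁ = (ln(S/K) + (r+σ²/2)T) / (σ√T) = (ln(76.98/82.6) + (0.0689+0.5522²/2)·2.6075) / 0.891679 = (-0.070464 + 0.577203) / 0.891679 = 0.568297
d₂ = d₁ − σ√T = 0.568297 − 0.891679 = -0.323382
e^{−rT} = e^{−0.0689·2.6075} = 0.835557
N(−d₁) = 0.284917,  N(−d₂) = 0.626797
Put price V = K·e^{−rT}·N(−d₂) − S·N(−d₁) = 43.259656 − 21.932886 = 21.326770
φ(d₁) = (1/√(2π))·e^{−d₁²/2} = 0.339453
ν = S·φ(d₁)·√T = 42.195870

price = 21.326770
ν = 42.195870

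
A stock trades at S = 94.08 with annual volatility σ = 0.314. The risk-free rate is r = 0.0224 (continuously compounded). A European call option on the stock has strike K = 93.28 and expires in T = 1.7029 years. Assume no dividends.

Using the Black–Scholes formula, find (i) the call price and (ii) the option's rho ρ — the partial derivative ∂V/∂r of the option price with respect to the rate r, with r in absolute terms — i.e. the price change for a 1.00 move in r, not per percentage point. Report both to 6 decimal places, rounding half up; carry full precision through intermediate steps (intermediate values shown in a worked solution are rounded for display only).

σ√T = 0.314·√1.7029 = 0.409755
d₁ = (ln(S/K) + (r+σ²/2)T) / (σ√T) = (ln(94.08/93.28) + (0.0224+0.314²/2)·1.7029) / 0.409755 = (0.008540 + 0.122095) / 0.409755 = 0.318811
d₂ = d₁ − σ√T = 0.318811 − 0.409755 = -0.090944
e^{−rT} = e^{−0.0224·1.7029} = 0.962573
N(d₁) = 0.625065,  N(d₂) = 0.463768
Call price V = S·N(d₁) − K·e^{−rT}·N(d₂) = 58.806114 − 41.641235 = 17.164879
ρ = K·T·e^{−rT}·N(d₂) = 70.910859

price = 17.164879
ρ = 70.910859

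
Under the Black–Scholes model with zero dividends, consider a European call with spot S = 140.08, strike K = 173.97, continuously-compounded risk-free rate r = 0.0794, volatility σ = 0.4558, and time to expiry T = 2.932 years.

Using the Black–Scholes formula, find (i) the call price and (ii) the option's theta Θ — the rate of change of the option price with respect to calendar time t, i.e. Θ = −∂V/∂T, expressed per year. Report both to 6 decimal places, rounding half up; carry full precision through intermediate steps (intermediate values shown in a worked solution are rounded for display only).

price = 43.322553
Θ = -10.730317

σ√T = 0.4558·√2.932 = 0.780470
d₁ = (ln(S/K) + (r+σ²/2)T) / (σ√T) = (ln(140.08/173.97) + (0.0794+0.4558²/2)·2.932) / 0.780470 = (-0.216669 + 0.537368) / 0.780470 = 0.410904
d₂ = d₁ − σ√T = 0.410904 − 0.780470 = -0.369566
e^{−rT} = e^{−0.0794·2.932} = 0.792311
N(d₁) = 0.659429,  N(d₂) = 0.355853
Call price V = S·N(d₁) − K·e^{−rT}·N(d₂) = 92.372759 − 49.050206 = 43.322553
φ(d₁) = (1/√(2π))·e^{−d₁²/2} = 0.366646
Θ = −S·φ(d₁)·σ/(2√T) − r·K·e^{−rT}·N(d₂) = −6.835730 − 3.894586 = -10.730317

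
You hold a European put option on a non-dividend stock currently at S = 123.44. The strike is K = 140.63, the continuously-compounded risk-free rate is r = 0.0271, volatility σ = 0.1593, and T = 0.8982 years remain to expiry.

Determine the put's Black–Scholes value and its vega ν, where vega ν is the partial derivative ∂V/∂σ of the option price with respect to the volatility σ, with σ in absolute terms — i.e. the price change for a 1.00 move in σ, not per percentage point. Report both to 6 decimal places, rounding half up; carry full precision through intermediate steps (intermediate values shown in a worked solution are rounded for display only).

σ√T = 0.1593·√0.8982 = 0.150974
d₁ = (ln(S/K) + (r+σ²/2)T) / (σ√T) = (ln(123.44/140.63) + (0.0271+0.1593²/2)·0.8982) / 0.150974 = (-0.130377 + 0.035738) / 0.150974 = -0.626858
d₂ = d₁ − σ√T = -0.626858 − 0.150974 = -0.777832
e^{−rT} = e^{−0.0271·0.8982} = 0.975953
N(−d₁) = 0.734624,  N(−d₂) = 0.781666
Put price V = K·e^{−rT}·N(−d₂) − S·N(−d₁) = 107.282272 − 90.681974 = 16.600298
φ(d₁) = (1/√(2π))·e^{−d₁²/2} = 0.327780
ν = S·φ(d₁)·√T = 38.346368

price = 16.600298
ν = 38.346368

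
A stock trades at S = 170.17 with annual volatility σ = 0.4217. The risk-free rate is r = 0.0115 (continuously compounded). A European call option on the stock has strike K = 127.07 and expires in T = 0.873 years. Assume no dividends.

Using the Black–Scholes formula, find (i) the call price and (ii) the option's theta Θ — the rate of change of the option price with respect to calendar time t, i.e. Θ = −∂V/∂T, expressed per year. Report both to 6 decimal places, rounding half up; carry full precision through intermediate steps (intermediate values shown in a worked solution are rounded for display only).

σ√T = 0.4217·√0.873 = 0.394013
d₁ = (ln(S/K) + (r+σ²/2)T) / (σ√T) = (ln(170.17/127.07) + (0.0115+0.4217²/2)·0.873) / 0.394013 = (0.292060 + 0.087663) / 0.394013 = 0.963731
d₂ = d₁ − σ√T = 0.963731 − 0.394013 = 0.569717
e^{−rT} = e^{−0.0115·0.873} = 0.990011
N(d₁) = 0.832409,  N(d₂) = 0.715565
Call price V = S·N(d₁) − K·e^{−rT}·N(d₂) = 141.651121 − 90.018589 = 51.632532
φ(d₁) = (1/√(2π))·e^{−d₁²/2} = 0.250743
Θ = −S·φ(d₁)·σ/(2√T) − r·K·e^{−rT}·N(d₂) = −9.628936 − 1.035214 = -10.664150

price = 51.632532
Θ = -10.664150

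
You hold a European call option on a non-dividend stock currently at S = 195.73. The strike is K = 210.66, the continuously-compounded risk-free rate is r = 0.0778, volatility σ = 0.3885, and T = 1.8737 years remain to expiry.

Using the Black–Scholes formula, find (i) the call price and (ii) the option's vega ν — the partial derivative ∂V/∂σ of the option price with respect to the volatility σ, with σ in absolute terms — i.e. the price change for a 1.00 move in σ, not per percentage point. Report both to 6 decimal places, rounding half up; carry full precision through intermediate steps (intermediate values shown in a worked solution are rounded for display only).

σ√T = 0.3885·√1.8737 = 0.531791
d₁ = (ln(S/K) + (r+σ²/2)T) / (σ√T) = (ln(195.73/210.66) + (0.0778+0.3885²/2)·1.8737) / 0.531791 = (-0.073509 + 0.287175) / 0.531791 = 0.401785
d₂ = d₁ − σ√T = 0.401785 − 0.531791 = -0.130007
e^{−rT} = e^{−0.0778·1.8737} = 0.864353
N(d₁) = 0.656079,  N(d₂) = 0.448281
Call price V = S·N(d₁) − K·e^{−rT}·N(d₂) = 128.414284 − 81.625014 = 46.789271
φ(d₁) = (1/√(2π))·e^{−d₁²/2} = 0.368007
ν = S·φ(d₁)·√T = 98.596894

price = 46.789271
ν = 98.596894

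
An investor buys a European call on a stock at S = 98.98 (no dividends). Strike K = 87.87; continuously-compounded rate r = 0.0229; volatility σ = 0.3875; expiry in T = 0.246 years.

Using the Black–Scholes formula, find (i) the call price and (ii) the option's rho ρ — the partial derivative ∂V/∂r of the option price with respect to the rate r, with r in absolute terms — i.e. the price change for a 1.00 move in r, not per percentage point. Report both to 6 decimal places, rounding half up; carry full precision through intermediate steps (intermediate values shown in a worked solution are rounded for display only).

σ√T = 0.3875·√0.246 = 0.192194
d₁ = (ln(S/K) + (r+σ²/2)T) / (σ√T) = (ln(98.98/87.87) + (0.0229+0.3875²/2)·0.246) / 0.192194 = (0.119059 + 0.024103) / 0.192194 = 0.744884
d₂ = d₁ − σ√T = 0.744884 − 0.192194 = 0.552690
e^{−rT} = e^{−0.0229·0.246} = 0.994382
N(d₁) = 0.771829,  N(d₂) = 0.709762
Call price V = S·N(d₁) − K·e^{−rT}·N(d₂) = 76.395631 − 62.016447 = 14.379184
ρ = K·T·e^{−rT}·N(d₂) = 15.256046

price = 14.379184
ρ = 15.256046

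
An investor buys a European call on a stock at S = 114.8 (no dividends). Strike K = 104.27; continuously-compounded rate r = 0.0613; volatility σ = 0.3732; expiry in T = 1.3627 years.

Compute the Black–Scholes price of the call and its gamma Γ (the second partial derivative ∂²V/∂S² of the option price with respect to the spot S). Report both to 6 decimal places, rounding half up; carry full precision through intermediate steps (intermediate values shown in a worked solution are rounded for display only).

σ√T = 0.3732·√1.3627 = 0.435654
d₁ = (ln(S/K) + (r+σ²/2)T) / (σ√T) = (ln(114.8/104.27) + (0.0613+0.3732²/2)·1.3627) / 0.435654 = (0.096208 + 0.178431) / 0.435654 = 0.630405
d₂ = d₁ − σ√T = 0.630405 − 0.435654 = 0.194751
e^{−rT} = e^{−0.0613·1.3627} = 0.919860
N(d₁) = 0.735785,  N(d₂) = 0.577206
Call price V = S·N(d₁) − K·e^{−rT}·N(d₂) = 84.468142 − 55.362045 = 29.106097
φ(d₁) = (1/√(2π))·e^{−d₁²/2} = 0.327049
Γ = φ(d₁) / (S·σ·√T) = 0.006539

price = 29.106097
Γ = 0.006539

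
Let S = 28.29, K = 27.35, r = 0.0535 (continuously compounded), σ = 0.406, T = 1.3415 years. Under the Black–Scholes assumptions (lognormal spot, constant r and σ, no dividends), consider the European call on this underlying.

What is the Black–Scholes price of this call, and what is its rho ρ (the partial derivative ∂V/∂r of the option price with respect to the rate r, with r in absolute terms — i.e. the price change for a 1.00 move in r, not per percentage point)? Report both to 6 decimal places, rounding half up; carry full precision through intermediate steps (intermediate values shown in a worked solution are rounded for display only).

price = 6.535249
ρ = 16.929622

σ√T = 0.406·√1.3415 = 0.470242
d₁ = (ln(S/K) + (r+σ²/2)T) / (σ√T) = (ln(28.29/27.35) + (0.0535+0.406²/2)·1.3415) / 0.470242 = (0.033792 + 0.182334) / 0.470242 = 0.459606
d₂ = d₁ − σ√T = 0.459606 − 0.470242 = -0.010636
e^{−rT} = e^{−0.0535·1.3415} = 0.930745
N(d₁) = 0.677100,  N(d₂) = 0.495757
Call price V = S·N(d₁) − K·e^{−rT}·N(d₂) = 19.155169 − 12.619920 = 6.535249
ρ = K·T·e^{−rT}·N(d₂) = 16.929622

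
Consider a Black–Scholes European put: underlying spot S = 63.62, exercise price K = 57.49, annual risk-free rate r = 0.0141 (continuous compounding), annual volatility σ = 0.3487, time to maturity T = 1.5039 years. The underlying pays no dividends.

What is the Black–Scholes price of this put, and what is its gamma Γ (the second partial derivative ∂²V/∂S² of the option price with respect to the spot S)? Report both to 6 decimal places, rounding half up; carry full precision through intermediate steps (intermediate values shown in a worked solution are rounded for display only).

σ√T = 0.3487·√1.5039 = 0.427623
d₁ = (ln(S/K) + (r+σ²/2)T) / (σ√T) = (ln(63.62/57.49) + (0.0141+0.3487²/2)·1.5039) / 0.427623 = (0.101317 + 0.112636) / 0.427623 = 0.500330
d₂ = d₁ − σ√T = 0.500330 − 0.427623 = 0.072706
e^{−rT} = e^{−0.0141·1.5039} = 0.979018
N(−d₁) = 0.308421,  N(−d₂) = 0.471020
Put price V = K·e^{−rT}·N(−d₂) − S·N(−d₁) = 26.510768 − 19.621771 = 6.888997
φ(d₁) = (1/√(2π))·e^{−d₁²/2} = 0.352007
Γ = φ(d₁) / (S·σ·√T) = 0.012939

price = 6.888997
Γ = 0.012939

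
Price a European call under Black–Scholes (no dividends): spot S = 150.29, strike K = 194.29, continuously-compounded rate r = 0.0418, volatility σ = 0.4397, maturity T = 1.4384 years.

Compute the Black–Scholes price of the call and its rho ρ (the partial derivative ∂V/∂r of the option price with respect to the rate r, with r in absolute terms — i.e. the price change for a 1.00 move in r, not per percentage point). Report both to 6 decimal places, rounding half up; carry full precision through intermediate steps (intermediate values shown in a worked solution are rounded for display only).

σ√T = 0.4397·√1.4384 = 0.527347
d₁ = (ln(S/K) + (r+σ²/2)T) / (σ√T) = (ln(150.29/194.29) + (0.0418+0.4397²/2)·1.4384) / 0.527347 = (-0.256785 + 0.199172) / 0.527347 = -0.109250
d₂ = d₁ − σ√T = -0.109250 − 0.527347 = -0.636597
e^{−rT} = e^{−0.0418·1.4384} = 0.941647
N(d₁) = 0.456502,  N(d₂) = 0.262194
Call price V = S·N(d₁) − K·e^{−rT}·N(d₂) = 68.607695 − 47.969008 = 20.638687
ρ = K·T·e^{−rT}·N(d₂) = 68.998621

price = 20.638687
ρ = 68.998621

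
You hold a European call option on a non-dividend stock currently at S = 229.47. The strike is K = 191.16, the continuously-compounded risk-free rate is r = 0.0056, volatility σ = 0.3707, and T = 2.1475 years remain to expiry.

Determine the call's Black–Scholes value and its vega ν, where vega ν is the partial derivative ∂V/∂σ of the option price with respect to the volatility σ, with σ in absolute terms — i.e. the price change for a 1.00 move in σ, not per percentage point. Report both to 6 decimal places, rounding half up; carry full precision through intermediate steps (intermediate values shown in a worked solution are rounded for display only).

price = 67.843358
ν = 110.005929

σ√T = 0.3707·√2.1475 = 0.543237
d₁ = (ln(S/K) + (r+σ²/2)T) / (σ√T) = (ln(229.47/191.16) + (0.0056+0.3707²/2)·2.1475) / 0.543237 = (0.182662 + 0.159579) / 0.543237 = 0.630003
d₂ = d₁ − σ√T = 0.630003 − 0.543237 = 0.086766
e^{−rT} = e^{−0.0056·2.1475} = 0.988046
N(d₁) = 0.735654,  N(d₂) = 0.534571
Call price V = S·N(d₁) − K·e^{−rT}·N(d₂) = 168.810428 − 100.967070 = 67.843358
φ(d₁) = (1/√(2π))·e^{−d₁²/2} = 0.327132
ν = S·φ(d₁)·√T = 110.005929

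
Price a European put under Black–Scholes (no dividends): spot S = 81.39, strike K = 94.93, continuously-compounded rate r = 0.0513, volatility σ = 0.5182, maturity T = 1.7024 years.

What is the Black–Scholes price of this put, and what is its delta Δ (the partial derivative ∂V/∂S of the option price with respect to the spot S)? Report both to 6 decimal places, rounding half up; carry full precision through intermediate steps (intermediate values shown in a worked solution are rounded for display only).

price = 25.188317
Δ = -0.405309

σ√T = 0.5182·√1.7024 = 0.676127
d₁ = (ln(S/K) + (r+σ²/2)T) / (σ√T) = (ln(81.39/94.93) + (0.0513+0.5182²/2)·1.7024) / 0.676127 = (-0.153887 + 0.315907) / 0.676127 = 0.239629
d₂ = d₁ − σ√T = 0.239629 − 0.676127 = -0.436498
e^{−rT} = e^{−0.0513·1.7024} = 0.916372
N(−d₁) = 0.405309,  N(−d₂) = 0.668762
Put price V = K·e^{−rT}·N(−d₂) − S·N(−d₁) = 58.176415 − 32.988098 = 25.188317
Δ = −N(−d₁) = -0.405309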